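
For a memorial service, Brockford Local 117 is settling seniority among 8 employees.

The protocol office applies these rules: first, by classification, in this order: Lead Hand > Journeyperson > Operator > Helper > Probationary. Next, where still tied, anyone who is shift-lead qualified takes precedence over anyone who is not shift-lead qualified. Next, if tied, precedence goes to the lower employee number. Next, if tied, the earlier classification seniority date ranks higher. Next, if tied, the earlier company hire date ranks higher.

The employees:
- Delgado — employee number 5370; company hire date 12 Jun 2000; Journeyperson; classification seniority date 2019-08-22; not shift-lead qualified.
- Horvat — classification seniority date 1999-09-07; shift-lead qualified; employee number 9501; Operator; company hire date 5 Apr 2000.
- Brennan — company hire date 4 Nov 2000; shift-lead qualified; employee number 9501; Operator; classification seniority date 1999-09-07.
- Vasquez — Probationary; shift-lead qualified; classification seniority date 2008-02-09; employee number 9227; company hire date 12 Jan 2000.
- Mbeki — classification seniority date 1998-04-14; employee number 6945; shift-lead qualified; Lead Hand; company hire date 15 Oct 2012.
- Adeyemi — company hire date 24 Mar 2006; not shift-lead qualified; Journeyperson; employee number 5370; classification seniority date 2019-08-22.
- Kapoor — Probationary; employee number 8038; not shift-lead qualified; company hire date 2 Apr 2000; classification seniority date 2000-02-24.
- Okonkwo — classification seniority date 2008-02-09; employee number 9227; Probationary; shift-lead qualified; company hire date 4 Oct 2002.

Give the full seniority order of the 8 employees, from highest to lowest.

By classification: Mbeki (Lead Hand); then Delgado and Adeyemi (Journeyperson); then Horvat and Brennan (Operator); then Vasquez, Okonkwo and Kapoor (Probationary).
Delgado and Adeyemi are each not shift-lead qualified, so the next rule applies.
Delgado and Adeyemi both have employee number 5370, so the next rule applies.
Delgado and Adeyemi both have classification seniority date 2019-08-22, so the next rule applies.
Among Delgado and Adeyemi, by company hire date (earlier first): Delgado (12 Jun 2000) before Adeyemi (24 Mar 2006).
Horvat and Brennan are each shift-lead qualified, so the next rule applies.
Horvat and Brennan both have employee number 9501, so the next rule applies.
Horvat and Brennan both have classification seniority date 1999-09-07, so the next rule applies.
Among Horvat and Brennan, by company hire date (earlier first): Horvat (5 Apr 2000) before Brennan (4 Nov 2000).
Among Vasquez, Okonkwo and Kapoor, shift-lead qualified before not shift-lead qualified: Vasquez and Okonkwo (shift-lead qualified) before Kapoor (not shift-lead qualified).
Vasquez and Okonkwo both have employee number 9227, so the next rule applies.
Vasquez and Okonkwo both have classification seniority date 2008-02-09, so the next rule applies.
Among Vasquez and Okonkwo, by company hire date (earlier first): Vasquez (12 Jan 2000) before Okonkwo (4 Oct 2002).
Full order: Mbeki, Delgado, Adeyemi, Horvat, Brennan, Vasquez, Okonkwo, Kapoor.

Mbeki, Delgado, Adeyemi, Horvat, Brennan, Vasquez, Okonkwo, Kapoor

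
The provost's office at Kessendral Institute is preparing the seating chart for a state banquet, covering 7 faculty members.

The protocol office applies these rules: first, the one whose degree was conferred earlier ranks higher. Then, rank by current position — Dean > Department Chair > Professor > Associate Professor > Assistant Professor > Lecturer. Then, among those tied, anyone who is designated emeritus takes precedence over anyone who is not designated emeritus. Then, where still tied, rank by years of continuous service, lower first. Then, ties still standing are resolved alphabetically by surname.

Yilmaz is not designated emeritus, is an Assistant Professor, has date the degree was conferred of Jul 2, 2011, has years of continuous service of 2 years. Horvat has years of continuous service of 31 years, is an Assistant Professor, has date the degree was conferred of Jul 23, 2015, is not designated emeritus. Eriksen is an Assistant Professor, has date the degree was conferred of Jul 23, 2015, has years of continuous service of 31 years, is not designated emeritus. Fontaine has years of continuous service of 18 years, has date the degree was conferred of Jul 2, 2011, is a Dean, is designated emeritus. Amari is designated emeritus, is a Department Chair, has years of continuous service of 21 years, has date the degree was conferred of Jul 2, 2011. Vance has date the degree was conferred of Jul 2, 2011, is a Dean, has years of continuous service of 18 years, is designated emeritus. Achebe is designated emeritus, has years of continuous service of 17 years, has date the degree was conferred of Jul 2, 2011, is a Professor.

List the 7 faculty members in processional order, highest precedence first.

By date the degree was conferred (earlier first): Fontaine, Vance, Amari, Achebe and Yilmaz (each Jul 2, 2011); then Eriksen and Horvat (both Jul 23, 2015).
Among Fontaine, Vance, Amari, Achebe and Yilmaz, by current position: Fontaine and Vance (Dean) before Amari (Department Chair) before Achebe (Professor) before Yilmaz (Assistant Professor).
Fontaine and Vance are each designated emeritus, so the next rule applies.
Fontaine and Vance both have years of continuous service 18 years, so the next rule applies.
Among Fontaine and Vance, alphabetically by surname: Fontaine before Vance.
Eriksen and Horvat are each Assistant Professor, so the next rule applies.
Eriksen and Horvat are each not designated emeritus, so the next rule applies.
Eriksen and Horvat both have years of continuous service 31 years, so the next rule applies.
Among Eriksen and Horvat, alphabetically by surname: Eriksen before Horvat.
Full order: Fontaine, Vance, Amari, Achebe, Yilmaz, Eriksen, Horvat.

Fontaine, Vance, Amari, Achebe, Yilmaz, Eriksen, Horvat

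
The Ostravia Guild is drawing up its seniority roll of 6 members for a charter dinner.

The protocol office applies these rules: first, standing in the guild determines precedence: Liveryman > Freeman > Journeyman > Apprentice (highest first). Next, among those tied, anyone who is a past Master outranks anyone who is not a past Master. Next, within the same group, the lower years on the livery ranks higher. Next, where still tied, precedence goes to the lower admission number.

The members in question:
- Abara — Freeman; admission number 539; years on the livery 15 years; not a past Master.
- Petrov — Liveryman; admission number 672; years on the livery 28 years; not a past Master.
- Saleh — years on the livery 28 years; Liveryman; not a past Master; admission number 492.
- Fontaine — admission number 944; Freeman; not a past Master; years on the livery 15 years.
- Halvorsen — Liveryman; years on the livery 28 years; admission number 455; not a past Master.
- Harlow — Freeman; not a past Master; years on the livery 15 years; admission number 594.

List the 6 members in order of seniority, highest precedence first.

Halvorsen, Saleh, Petrov, Abara, Harlow, Fontaine

By standing in the guild: Halvorsen, Saleh and Petrov (Liveryman); then Abara, Harlow and Fontaine (Freeman).
Halvorsen, Saleh and Petrov are each not a past Master, so the next rule applies.
Halvorsen, Saleh and Petrov all have years on the livery 28 years, so the next rule applies.
Among Halvorsen, Saleh and Petrov, by admission number (lower first): Halvorsen (455) before Saleh (492) before Petrov (672).
Abara, Harlow and Fontaine are each not a past Master, so the next rule applies.
Abara, Harlow and Fontaine all have years on the livery 15 years, so the next rule applies.
Among Abara, Harlow and Fontaine, by admission number (lower first): Abara (539) before Harlow (594) before Fontaine (944).
Full order: Halvorsen, Saleh, Petrov, Abara, Harlow, Fontaine.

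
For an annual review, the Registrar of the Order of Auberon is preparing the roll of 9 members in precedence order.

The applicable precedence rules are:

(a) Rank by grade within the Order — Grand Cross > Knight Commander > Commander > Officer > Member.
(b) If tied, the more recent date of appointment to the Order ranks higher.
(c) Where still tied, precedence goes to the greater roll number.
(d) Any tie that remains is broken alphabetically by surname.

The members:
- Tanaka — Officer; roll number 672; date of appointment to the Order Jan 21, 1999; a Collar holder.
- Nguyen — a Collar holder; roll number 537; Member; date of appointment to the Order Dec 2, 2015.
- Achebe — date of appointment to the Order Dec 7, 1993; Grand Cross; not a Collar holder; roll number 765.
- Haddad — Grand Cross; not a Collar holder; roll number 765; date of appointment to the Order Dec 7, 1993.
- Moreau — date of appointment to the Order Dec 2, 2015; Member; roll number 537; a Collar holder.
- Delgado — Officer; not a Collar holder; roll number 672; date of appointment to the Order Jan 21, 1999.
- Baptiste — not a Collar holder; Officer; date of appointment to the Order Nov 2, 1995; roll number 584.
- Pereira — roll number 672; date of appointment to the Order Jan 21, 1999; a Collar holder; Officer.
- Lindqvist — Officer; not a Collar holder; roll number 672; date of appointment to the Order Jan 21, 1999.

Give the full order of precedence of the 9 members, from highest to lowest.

By grade within the Order: Achebe and Haddad (Grand Cross); then Delgado, Lindqvist, Pereira, Tanaka and Baptiste (Officer); then Moreau and Nguyen (Member).
Achebe and Haddad both have date of appointment to the Order Dec 7, 1993, so the next rule applies.
Achebe and Haddad both have roll number 765, so the next rule applies.
Among Achebe and Haddad, alphabetically by surname: Achebe before Haddad.
Among Delgado, Lindqvist, Pereira, Tanaka and Baptiste, by date of appointment to the Order (later first): Delgado, Lindqvist, Pereira and Tanaka (Jan 21, 1999) before Baptiste (Nov 2, 1995).
Delgado, Lindqvist, Pereira and Tanaka all have roll number 672, so the next rule applies.
Among Delgado, Lindqvist, Pereira and Tanaka, alphabetically by surname: Delgado before Lindqvist before Pereira before Tanaka.
Moreau and Nguyen both have date of appointment to the Order Dec 2, 2015, so the next rule applies.
Moreau and Nguyen both have roll number 537, so the next rule applies.
Among Moreau and Nguyen, alphabetically by surname: Moreau before Nguyen.
Full order: Achebe, Haddad, Delgado, Lindqvist, Pereira, Tanaka, Baptiste, Moreau, Nguyen.

Achebe, Haddad, Delgado, Lindqvist, Pereira, Tanaka, Baptiste, Moreau, Nguyen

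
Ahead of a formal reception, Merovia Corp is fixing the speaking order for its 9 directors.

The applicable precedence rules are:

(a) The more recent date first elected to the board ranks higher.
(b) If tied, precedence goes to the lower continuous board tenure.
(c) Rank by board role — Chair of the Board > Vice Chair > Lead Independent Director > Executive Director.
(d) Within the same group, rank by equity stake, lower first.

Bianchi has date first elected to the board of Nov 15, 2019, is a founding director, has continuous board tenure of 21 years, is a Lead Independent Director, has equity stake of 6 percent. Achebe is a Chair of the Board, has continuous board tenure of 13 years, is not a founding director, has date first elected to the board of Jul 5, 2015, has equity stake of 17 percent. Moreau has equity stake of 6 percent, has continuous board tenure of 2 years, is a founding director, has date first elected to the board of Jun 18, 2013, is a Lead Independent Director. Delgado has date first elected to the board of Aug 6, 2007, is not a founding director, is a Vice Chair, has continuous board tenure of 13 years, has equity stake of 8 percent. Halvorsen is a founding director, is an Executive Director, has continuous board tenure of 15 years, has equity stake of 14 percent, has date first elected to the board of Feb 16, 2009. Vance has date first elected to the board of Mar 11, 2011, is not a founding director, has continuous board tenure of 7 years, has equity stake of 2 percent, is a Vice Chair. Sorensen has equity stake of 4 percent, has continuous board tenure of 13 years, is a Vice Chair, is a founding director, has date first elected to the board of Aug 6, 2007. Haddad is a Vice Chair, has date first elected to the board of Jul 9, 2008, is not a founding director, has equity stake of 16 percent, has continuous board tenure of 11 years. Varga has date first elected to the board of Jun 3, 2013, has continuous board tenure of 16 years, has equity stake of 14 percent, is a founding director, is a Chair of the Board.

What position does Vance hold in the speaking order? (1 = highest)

By date first elected to the board (later first): Bianchi (Nov 15, 2019); then Achebe (Jul 5, 2015); then Moreau (Jun 18, 2013); then Varga (Jun 3, 2013); then Vance (Mar 11, 2011); then Halvorsen (Feb 16, 2009); then Haddad (Jul 9, 2008); then Sorensen and Delgado (both Aug 6, 2007).
Sorensen and Delgado both have continuous board tenure 13 years, so the next rule applies.
Sorensen and Delgado are each Vice Chair, so the next rule applies.
Among Sorensen and Delgado, by equity stake (lower first): Sorensen (4 percent) before Delgado (8 percent).
Order: Bianchi, Achebe, Moreau, Varga, Vance, Halvorsen, Haddad, Sorensen, Delgado. So position 5.

5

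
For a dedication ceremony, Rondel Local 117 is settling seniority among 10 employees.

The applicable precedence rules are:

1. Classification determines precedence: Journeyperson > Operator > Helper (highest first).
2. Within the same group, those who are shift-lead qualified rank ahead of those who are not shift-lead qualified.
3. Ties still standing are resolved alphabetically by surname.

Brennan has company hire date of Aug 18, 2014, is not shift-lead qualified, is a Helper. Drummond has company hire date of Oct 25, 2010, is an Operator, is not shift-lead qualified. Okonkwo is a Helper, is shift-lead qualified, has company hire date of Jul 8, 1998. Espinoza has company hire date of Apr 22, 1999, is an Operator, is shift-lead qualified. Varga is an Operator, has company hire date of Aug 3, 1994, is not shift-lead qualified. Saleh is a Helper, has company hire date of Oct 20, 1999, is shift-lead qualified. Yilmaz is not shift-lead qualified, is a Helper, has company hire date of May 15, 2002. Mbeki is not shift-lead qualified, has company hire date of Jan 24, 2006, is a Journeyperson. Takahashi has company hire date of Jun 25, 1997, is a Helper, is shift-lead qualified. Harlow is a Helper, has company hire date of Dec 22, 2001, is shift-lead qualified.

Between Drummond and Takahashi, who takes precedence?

Drummond

By classification: Mbeki (Journeyperson); then Espinoza, Drummond and Varga (Operator); then Harlow, Okonkwo, Saleh, Takahashi, Brennan and Yilmaz (Helper).
Among Espinoza, Drummond and Varga, shift-lead qualified before not shift-lead qualified: Espinoza (shift-lead qualified) before Drummond and Varga (not shift-lead qualified).
Among Drummond and Varga, alphabetically by surname: Drummond before Varga.
Among Harlow, Okonkwo, Saleh, Takahashi, Brennan and Yilmaz, shift-lead qualified before not shift-lead qualified: Harlow, Okonkwo, Saleh and Takahashi (shift-lead qualified) before Brennan and Yilmaz (not shift-lead qualified).
Among Harlow, Okonkwo, Saleh and Takahashi, alphabetically by surname: Harlow before Okonkwo before Saleh before Takahashi.
Among Brennan and Yilmaz, alphabetically by surname: Brennan before Yilmaz.
So Drummond takes precedence.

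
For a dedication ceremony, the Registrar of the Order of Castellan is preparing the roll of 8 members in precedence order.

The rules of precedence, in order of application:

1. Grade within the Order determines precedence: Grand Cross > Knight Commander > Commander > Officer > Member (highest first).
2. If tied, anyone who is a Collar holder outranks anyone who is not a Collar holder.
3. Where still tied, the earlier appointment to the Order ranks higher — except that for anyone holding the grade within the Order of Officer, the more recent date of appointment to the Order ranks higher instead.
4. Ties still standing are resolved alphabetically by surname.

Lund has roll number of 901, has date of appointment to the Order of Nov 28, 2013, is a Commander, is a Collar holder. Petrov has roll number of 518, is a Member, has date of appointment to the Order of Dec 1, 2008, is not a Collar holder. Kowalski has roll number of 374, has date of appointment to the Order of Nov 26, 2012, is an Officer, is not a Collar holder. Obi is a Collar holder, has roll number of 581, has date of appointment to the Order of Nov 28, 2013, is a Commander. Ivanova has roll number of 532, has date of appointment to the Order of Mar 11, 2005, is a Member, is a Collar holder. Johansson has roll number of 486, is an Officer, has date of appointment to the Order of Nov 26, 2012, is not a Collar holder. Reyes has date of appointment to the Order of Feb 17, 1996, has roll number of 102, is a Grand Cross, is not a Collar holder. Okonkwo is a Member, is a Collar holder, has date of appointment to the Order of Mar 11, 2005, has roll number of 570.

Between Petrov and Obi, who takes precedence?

By grade within the Order: Reyes (Grand Cross); then Lund and Obi (Commander); then Johansson and Kowalski (Officer); then Ivanova, Okonkwo and Petrov (Member).
Lund and Obi are each a Collar holder, so the next rule applies.
Lund and Obi both have date of appointment to the Order Nov 28, 2013, so the next rule applies.
Among Lund and Obi, alphabetically by surname: Lund before Obi.
Johansson and Kowalski are each not a Collar holder, so the next rule applies.
Johansson and Kowalski both have date of appointment to the Order Nov 26, 2012, so the next rule applies.
Among Johansson and Kowalski, alphabetically by surname: Johansson before Kowalski.
Among Ivanova, Okonkwo and Petrov, a Collar holder before not a Collar holder: Ivanova and Okonkwo (a Collar holder) before Petrov (not a Collar holder).
Ivanova and Okonkwo both have date of appointment to the Order Mar 11, 2005, so the next rule applies.
Among Ivanova and Okonkwo, alphabetically by surname: Ivanova before Okonkwo.
So Obi takes precedence.

Obi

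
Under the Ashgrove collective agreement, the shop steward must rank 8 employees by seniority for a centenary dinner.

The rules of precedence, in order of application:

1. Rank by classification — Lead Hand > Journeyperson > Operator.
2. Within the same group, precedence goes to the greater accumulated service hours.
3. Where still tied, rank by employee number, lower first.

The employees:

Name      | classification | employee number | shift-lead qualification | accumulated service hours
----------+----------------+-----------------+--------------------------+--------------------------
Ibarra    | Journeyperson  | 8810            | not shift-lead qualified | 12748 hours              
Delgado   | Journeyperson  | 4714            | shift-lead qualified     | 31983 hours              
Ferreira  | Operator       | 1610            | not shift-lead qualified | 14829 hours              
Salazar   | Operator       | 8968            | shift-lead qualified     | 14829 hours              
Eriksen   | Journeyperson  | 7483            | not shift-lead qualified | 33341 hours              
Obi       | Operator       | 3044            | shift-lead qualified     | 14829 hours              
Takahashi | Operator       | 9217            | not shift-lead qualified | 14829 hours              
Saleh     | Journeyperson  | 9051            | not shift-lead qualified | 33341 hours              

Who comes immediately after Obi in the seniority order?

By classification: Eriksen, Saleh, Delgado and Ibarra (Journeyperson); then Ferreira, Obi, Salazar and Takahashi (Operator).
Among Eriksen, Saleh, Delgado and Ibarra, by accumulated service hours (higher first): Eriksen and Saleh (33341 hours) before Delgado (31983 hours) before Ibarra (12748 hours).
Among Eriksen and Saleh, by employee number (lower first): Eriksen (7483) before Saleh (9051).
Ferreira, Obi, Salazar and Takahashi all have accumulated service hours 14829 hours, so the next rule applies.
Among Ferreira, Obi, Salazar and Takahashi, by employee number (lower first): Ferreira (1610) before Obi (3044) before Salazar (8968) before Takahashi (9217).
Order: Eriksen, Saleh, Delgado, Ibarra, Ferreira, Obi, Salazar, Takahashi.

Salazar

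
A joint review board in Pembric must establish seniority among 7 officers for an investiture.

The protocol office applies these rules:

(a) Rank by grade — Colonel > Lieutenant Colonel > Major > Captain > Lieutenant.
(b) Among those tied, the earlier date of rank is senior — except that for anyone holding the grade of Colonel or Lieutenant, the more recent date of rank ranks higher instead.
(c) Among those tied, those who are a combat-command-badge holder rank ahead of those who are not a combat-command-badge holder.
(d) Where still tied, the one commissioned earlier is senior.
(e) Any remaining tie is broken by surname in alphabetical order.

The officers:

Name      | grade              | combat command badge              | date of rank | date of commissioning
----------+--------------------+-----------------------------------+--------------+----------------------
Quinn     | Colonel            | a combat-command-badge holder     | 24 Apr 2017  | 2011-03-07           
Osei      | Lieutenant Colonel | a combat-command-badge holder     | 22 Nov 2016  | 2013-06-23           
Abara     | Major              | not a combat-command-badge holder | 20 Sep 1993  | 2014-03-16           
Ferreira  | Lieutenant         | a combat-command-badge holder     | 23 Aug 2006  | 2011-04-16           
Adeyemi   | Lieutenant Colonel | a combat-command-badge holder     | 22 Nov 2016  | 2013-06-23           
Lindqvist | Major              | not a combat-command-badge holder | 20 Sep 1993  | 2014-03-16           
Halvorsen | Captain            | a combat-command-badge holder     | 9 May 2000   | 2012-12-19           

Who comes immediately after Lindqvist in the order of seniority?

Halvorsen

By grade: Quinn (Colonel); then Adeyemi and Osei (Lieutenant Colonel); then Abara and Lindqvist (Major); then Halvorsen (Captain); then Ferreira (Lieutenant).
Adeyemi and Osei both have date of rank 22 Nov 2016, so the next rule applies.
Adeyemi and Osei are each a combat-command-badge holder, so the next rule applies.
Adeyemi and Osei both have date of commissioning 2013-06-23, so the next rule applies.
Among Adeyemi and Osei, alphabetically by surname: Adeyemi before Osei.
Abara and Lindqvist both have date of rank 20 Sep 1993, so the next rule applies.
Abara and Lindqvist are each not a combat-command-badge holder, so the next rule applies.
Abara and Lindqvist both have date of commissioning 2014-03-16, so the next rule applies.
Among Abara and Lindqvist, alphabetically by surname: Abara before Lindqvist.
Order: Quinn, Adeyemi, Osei, Abara, Lindqvist, Halvorsen, Ferreira.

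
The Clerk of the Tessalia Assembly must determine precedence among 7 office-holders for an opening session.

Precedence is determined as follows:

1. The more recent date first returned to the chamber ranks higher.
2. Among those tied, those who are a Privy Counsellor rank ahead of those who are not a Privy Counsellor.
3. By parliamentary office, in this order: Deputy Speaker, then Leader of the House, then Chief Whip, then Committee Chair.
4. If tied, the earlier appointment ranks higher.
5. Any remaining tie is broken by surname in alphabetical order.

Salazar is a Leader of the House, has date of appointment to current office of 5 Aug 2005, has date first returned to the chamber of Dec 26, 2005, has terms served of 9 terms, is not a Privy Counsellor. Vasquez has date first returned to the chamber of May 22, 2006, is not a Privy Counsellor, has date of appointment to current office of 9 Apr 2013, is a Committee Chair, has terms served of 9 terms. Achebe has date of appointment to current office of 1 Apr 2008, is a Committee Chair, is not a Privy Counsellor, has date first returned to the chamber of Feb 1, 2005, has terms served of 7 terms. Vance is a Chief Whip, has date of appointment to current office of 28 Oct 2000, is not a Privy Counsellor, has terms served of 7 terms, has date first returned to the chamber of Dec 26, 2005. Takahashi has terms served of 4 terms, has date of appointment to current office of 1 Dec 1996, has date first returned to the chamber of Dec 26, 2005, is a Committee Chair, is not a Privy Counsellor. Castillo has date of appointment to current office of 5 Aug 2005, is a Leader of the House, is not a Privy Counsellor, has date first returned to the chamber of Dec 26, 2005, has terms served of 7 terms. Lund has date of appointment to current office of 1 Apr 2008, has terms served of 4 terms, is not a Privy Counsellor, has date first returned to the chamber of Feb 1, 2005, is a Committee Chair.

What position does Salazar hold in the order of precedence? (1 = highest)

3

By date first returned to the chamber (later first): Vasquez (May 22, 2006); then Castillo, Salazar, Vance and Takahashi (each Dec 26, 2005); then Achebe and Lund (both Feb 1, 2005).
Castillo, Salazar, Vance and Takahashi are each not a Privy Counsellor, so the next rule applies.
Among Castillo, Salazar, Vance and Takahashi, by parliamentary office: Castillo and Salazar (Leader of the House) before Vance (Chief Whip) before Takahashi (Committee Chair).
Castillo and Salazar both have date of appointment to current office 5 Aug 2005, so the next rule applies.
Among Castillo and Salazar, alphabetically by surname: Castillo before Salazar.
Achebe and Lund are each not a Privy Counsellor, so the next rule applies.
Achebe and Lund are each Committee Chair, so the next rule applies.
Achebe and Lund both have date of appointment to current office 1 Apr 2008, so the next rule applies.
Among Achebe and Lund, alphabetically by surname: Achebe before Lund.
Order: Vasquez, Castillo, Salazar, Vance, Takahashi, Achebe, Lund. So position 3.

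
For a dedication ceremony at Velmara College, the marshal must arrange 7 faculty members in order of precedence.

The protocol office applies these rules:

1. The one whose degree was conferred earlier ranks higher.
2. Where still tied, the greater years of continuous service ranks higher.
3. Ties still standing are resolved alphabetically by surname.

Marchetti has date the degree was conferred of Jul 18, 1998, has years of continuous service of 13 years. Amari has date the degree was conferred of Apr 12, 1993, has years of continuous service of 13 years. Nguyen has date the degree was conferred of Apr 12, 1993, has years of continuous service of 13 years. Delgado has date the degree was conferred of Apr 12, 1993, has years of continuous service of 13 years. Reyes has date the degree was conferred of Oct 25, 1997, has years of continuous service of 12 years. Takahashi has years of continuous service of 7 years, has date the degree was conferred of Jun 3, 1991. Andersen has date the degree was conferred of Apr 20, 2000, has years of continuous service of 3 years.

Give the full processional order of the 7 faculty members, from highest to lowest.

Takahashi, Amari, Delgado, Nguyen, Reyes, Marchetti, Andersen

By date the degree was conferred (earlier first): Takahashi (Jun 3, 1991); then Amari, Delgado and Nguyen (each Apr 12, 1993); then Reyes (Oct 25, 1997); then Marchetti (Jul 18, 1998); then Andersen (Apr 20, 2000).
Amari, Delgado and Nguyen all have years of continuous service 13 years, so the next rule applies.
Among Amari, Delgado and Nguyen, alphabetically by surname: Amari before Delgado before Nguyen.
Full order: Takahashi, Amari, Delgado, Nguyen, Reyes, Marchetti, Andersen.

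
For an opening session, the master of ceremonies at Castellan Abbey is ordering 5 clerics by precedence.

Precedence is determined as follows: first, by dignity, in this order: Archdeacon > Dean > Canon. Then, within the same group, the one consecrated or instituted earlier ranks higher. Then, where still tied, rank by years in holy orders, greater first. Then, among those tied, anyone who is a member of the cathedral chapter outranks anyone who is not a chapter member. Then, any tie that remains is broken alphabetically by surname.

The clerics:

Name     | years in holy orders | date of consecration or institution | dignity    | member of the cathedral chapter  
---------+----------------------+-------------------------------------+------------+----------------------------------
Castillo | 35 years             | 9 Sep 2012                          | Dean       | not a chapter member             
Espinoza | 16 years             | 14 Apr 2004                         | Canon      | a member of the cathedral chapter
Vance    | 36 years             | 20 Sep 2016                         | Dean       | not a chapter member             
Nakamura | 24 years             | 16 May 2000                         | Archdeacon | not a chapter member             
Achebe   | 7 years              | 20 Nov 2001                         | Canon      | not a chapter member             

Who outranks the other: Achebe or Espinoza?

Achebe

By dignity: Nakamura (Archdeacon); then Castillo and Vance (Dean); then Achebe and Espinoza (Canon).
Among Castillo and Vance, by date of consecration or institution (earlier first): Castillo (9 Sep 2012) before Vance (20 Sep 2016).
Among Achebe and Espinoza, by date of consecration or institution (earlier first): Achebe (20 Nov 2001) before Espinoza (14 Apr 2004).
So Achebe takes precedence.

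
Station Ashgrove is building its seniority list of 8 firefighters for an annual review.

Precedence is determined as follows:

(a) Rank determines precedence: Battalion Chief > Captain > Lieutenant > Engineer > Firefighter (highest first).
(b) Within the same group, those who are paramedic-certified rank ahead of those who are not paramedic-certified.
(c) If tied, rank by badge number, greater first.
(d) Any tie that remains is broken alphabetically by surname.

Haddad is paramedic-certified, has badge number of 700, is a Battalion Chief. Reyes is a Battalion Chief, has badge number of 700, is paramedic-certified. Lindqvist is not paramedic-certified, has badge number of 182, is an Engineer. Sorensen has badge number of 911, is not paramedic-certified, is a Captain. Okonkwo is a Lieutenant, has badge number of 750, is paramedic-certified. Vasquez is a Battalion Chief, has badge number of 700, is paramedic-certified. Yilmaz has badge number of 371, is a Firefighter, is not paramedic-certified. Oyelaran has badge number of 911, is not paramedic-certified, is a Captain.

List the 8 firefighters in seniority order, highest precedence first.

By rank: Haddad, Reyes and Vasquez (Battalion Chief); then Oyelaran and Sorensen (Captain); then Okonkwo (Lieutenant); then Lindqvist (Engineer); then Yilmaz (Firefighter).
Haddad, Reyes and Vasquez are each paramedic-certified, so the next rule applies.
Haddad, Reyes and Vasquez all have badge number 700, so the next rule applies.
Among Haddad, Reyes and Vasquez, alphabetically by surname: Haddad before Reyes before Vasquez.
Oyelaran and Sorensen are each not paramedic-certified, so the next rule applies.
Oyelaran and Sorensen both have badge number 911, so the next rule applies.
Among Oyelaran and Sorensen, alphabetically by surname: Oyelaran before Sorensen.
Full order: Haddad, Reyes, Vasquez, Oyelaran, Sorensen, Okonkwo, Lindqvist, Yilmaz.

Haddad, Reyes, Vasquez, Oyelaran, Sorensen, Okonkwo, Lindqvist, Yilmaz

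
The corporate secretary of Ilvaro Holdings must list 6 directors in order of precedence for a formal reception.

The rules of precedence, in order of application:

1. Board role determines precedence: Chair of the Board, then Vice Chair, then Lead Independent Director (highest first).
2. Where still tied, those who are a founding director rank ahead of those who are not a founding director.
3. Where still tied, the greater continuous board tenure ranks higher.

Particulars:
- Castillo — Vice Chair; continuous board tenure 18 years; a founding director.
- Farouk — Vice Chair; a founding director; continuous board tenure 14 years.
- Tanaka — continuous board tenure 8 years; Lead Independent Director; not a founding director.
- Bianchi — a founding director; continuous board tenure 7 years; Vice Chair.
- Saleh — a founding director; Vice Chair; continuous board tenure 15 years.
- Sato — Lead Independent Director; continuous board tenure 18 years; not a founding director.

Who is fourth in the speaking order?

By board role: Castillo, Saleh, Farouk and Bianchi (Vice Chair); then Sato and Tanaka (Lead Independent Director).
Castillo, Saleh, Farouk and Bianchi are each a founding director, so the next rule applies.
Among Castillo, Saleh, Farouk and Bianchi, by continuous board tenure (higher first): Castillo (18 years) before Saleh (15 years) before Farouk (14 years) before Bianchi (7 years).
Sato and Tanaka are each not a founding director, so the next rule applies.
Among Sato and Tanaka, by continuous board tenure (higher first): Sato (18 years) before Tanaka (8 years).
Order: Castillo, Saleh, Farouk, Bianchi, Sato, Tanaka.

Bianchi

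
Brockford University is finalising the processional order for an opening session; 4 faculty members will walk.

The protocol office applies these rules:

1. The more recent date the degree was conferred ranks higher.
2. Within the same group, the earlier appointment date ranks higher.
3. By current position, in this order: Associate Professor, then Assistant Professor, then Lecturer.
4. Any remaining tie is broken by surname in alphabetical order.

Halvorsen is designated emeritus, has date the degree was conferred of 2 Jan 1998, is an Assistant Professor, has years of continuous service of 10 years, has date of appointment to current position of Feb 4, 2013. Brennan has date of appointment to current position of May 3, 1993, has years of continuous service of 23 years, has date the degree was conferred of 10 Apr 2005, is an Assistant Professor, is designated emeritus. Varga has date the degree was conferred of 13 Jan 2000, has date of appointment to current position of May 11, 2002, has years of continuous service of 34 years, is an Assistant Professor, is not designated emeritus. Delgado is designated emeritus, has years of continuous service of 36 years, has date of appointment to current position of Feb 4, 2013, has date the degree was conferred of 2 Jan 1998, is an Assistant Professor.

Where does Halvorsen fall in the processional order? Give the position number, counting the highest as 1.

By date the degree was conferred (later first): Brennan (10 Apr 2005); then Varga (13 Jan 2000); then Delgado and Halvorsen (both 2 Jan 1998).
Delgado and Halvorsen both have date of appointment to current position Feb 4, 2013, so the next rule applies.
Delgado and Halvorsen are each Assistant Professor, so the next rule applies.
Among Delgado and Halvorsen, alphabetically by surname: Delgado before Halvorsen.
Order: Brennan, Varga, Delgado, Halvorsen. So position 4.

4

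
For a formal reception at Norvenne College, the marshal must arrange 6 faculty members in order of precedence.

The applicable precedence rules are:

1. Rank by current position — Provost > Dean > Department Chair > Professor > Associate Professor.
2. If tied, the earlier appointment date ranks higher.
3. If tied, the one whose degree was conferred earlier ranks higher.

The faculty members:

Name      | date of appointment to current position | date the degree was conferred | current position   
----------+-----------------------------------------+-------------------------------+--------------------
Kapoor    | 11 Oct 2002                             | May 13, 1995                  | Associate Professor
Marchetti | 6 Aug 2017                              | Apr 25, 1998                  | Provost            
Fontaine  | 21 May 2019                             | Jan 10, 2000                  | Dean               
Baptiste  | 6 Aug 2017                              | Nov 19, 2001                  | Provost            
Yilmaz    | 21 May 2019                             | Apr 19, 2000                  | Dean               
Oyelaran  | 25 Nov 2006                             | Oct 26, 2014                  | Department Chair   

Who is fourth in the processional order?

By current position: Marchetti and Baptiste (Provost); then Fontaine and Yilmaz (Dean); then Oyelaran (Department Chair); then Kapoor (Associate Professor).
Marchetti and Baptiste both have date of appointment to current position 6 Aug 2017, so the next rule applies.
Among Marchetti and Baptiste, by date the degree was conferred (earlier first): Marchetti (Apr 25, 1998) before Baptiste (Nov 19, 2001).
Fontaine and Yilmaz both have date of appointment to current position 21 May 2019, so the next rule applies.
Among Fontaine and Yilmaz, by date the degree was conferred (earlier first): Fontaine (Jan 10, 2000) before Yilmaz (Apr 19, 2000).
Order: Marchetti, Baptiste, Fontaine, Yilmaz, Oyelaran, Kapoor.

Yilmaz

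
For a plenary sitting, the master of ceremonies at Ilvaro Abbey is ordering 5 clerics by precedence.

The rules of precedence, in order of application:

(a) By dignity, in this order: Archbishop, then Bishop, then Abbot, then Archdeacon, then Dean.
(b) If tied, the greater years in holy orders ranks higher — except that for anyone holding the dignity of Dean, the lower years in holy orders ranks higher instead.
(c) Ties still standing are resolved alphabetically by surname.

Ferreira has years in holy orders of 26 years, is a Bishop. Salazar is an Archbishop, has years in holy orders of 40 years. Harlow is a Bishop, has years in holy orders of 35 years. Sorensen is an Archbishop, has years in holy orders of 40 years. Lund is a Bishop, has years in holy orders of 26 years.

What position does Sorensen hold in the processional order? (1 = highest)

2

By dignity: Salazar and Sorensen (Archbishop); then Harlow, Ferreira and Lund (Bishop).
Salazar and Sorensen both have years in holy orders 40 years, so the next rule applies.
Among Salazar and Sorensen, alphabetically by surname: Salazar before Sorensen.
Among Harlow, Ferreira and Lund, by years in holy orders (higher first): Harlow (35 years) before Ferreira and Lund (26 years).
Among Ferreira and Lund, alphabetically by surname: Ferreira before Lund.
Order: Salazar, Sorensen, Harlow, Ferreira, Lund. So position 2.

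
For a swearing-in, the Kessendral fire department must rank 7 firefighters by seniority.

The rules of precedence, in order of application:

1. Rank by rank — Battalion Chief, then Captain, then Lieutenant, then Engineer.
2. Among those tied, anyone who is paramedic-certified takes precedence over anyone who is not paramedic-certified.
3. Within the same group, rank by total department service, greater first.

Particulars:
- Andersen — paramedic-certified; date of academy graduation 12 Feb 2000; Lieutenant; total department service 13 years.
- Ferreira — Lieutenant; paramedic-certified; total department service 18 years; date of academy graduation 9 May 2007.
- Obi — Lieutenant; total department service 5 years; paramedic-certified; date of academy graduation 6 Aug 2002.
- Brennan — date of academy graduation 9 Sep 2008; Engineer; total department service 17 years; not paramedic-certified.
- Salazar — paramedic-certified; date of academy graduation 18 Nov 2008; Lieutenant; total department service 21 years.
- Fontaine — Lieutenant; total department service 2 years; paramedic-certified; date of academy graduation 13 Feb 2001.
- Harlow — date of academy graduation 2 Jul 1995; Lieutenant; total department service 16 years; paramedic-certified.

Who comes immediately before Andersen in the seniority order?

Harlow

By rank: Salazar, Ferreira, Harlow, Andersen, Obi and Fontaine (Lieutenant); then Brennan (Engineer).
Salazar, Ferreira, Harlow, Andersen, Obi and Fontaine are each paramedic-certified, so the next rule applies.
Among Salazar, Ferreira, Harlow, Andersen, Obi and Fontaine, by total department service (higher first): Salazar (21 years) before Ferreira (18 years) before Harlow (16 years) before Andersen (13 years) before Obi (5 years) before Fontaine (2 years).
Order: Salazar, Ferreira, Harlow, Andersen, Obi, Fontaine, Brennan.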